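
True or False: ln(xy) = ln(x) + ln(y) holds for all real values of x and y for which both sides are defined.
True.

Claim: ln(xy) = ln(x) + ln(y).
Reasoning: Both sides are simultaneously defined only when x, y > 0. Write x = e^p, y = e^q (p = ln x, q = ln y). Then xy = e^p · e^q = e^(p+q), so ln(xy) = p + q = ln(x) + ln(y).
So the two sides agree for all real values of x and y for which both sides are defined.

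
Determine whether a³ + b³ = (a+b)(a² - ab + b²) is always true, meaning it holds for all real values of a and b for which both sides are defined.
Yes, this is an identity.

Claim: a³ + b³ = (a+b)(a² - ab + b²).
Reasoning: Expand the right side: (a+b)(a² - ab + b²) = a³ - a²b + ab² + a²b - ab² + b³ = a³ + b³ (the middle terms cancel in pairs).
So the two sides agree for all real values of a and b for which both sides are defined.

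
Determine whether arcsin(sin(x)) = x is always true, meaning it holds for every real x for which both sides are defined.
Claim: arcsin(sin(x)) = x.
Test a specific point where both sides are defined: x = 2π/3.
LHS = arcsin(sin(x)) ≈ 1.0472
RHS = x ≈ 2.0944
Since 1.0472 ≠ 2.0944, the equation fails at this point, so it cannot hold for every real x for which both sides are defined.
arcsin only returns values in [-π/2, π/2], so arcsin(sin(x)) = x holds only for x in that interval, not for all real x.

Conclusion: No, this is NOT an identity.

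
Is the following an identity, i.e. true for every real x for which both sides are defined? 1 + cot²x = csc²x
Yes, this is an identity.

Claim: 1 + cot²x = csc²x.
Reasoning: Start from sin²x + cos²x = 1 and divide every term by sin²x (allowed wherever cot x and csc x are defined): 1 + cot²x = 1/sin²x = csc²x.
So the two sides agree for every real x for which both sides are defined.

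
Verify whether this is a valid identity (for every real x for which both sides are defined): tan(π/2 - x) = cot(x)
Yes, this is an identity.

Claim: tan(π/2 - x) = cot(x).
Reasoning: tan(π/2 - x) = sin(π/2 - x)/cos(π/2 - x) = cos(x)/sin(x) = cot(x), using the cofunction identities sin(π/2 - x) = cos(x) and cos(π/2 - x) = sin(x).
So the two sides agree for every real x for which both sides are defined.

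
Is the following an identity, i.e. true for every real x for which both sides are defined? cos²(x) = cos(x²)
No, this is NOT an identity.

Claim: cos²(x) = cos(x²).
Test a specific point where both sides are defined: x = -π/2.
LHS = cos²(x) ≈ 0.0000
RHS = cos(x²) ≈ -0.7812
Since 0.0000 ≠ -0.7812, the equation fails at this point, so it cannot hold for every real x for which both sides are defined.
cos²(x) means (cos x)², squaring the output; cos(x²) squares the input. These are different functions.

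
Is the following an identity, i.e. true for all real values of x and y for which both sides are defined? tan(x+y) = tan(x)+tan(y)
Claim: tan(x+y) = tan(x)+tan(y).
Test a specific point where both sides are defined: x = π/4, y = π/3.
LHS = tan(x+y) ≈ -3.7321
RHS = tan(x)+tan(y) ≈ 2.7321
Since -3.7321 ≠ 2.7321, the equation fails at this point, so it cannot hold for all real values of x and y for which both sides are defined.
The correct formula is tan(x+y) = (tan(x) + tan(y))/(1 - tan(x)tan(y)).

Conclusion: No, this is NOT an identity.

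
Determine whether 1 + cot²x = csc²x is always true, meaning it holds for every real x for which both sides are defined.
Yes, this is an identity.

Claim: 1 + cot²x = csc²x.
Reasoning: Start from sin²x + cos²x = 1 and divide every term by sin²x (allowed wherever cot x and csc x are defined): 1 + cot²x = 1/sin²x = csc²x.
So the two sides agree for every real x for which both sides are defined.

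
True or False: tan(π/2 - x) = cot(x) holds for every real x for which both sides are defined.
Claim: tan(π/2 - x) = cot(x).
Reasoning: tan(π/2 - x) = sin(π/2 - x)/cos(π/2 - x) = cos(x)/sin(x) = cot(x), using the cofunction identities sin(π/2 - x) = cos(x) and cos(π/2 - x) = sin(x).
So the two sides agree for every real x for which both sides are defined.

Conclusion: True.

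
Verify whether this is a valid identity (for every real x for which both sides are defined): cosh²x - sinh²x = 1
Yes, this is an identity.

Claim: cosh²x - sinh²x = 1.
Reasoning: With cosh(x) = (e^x + e^-x)/2 and sinh(x) = (e^x - e^-x)/2: cosh²x = (e^(2x) + 2 + e^(-2x))/4 and sinh²x = (e^(2x) - 2 + e^(-2x))/4. Subtracting leaves 4/4 = 1.
So the two sides agree for every real x for which both sides are defined.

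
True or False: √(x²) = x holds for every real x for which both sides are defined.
Claim: √(x²) = x.
Test a specific point where both sides are defined: x = -1.
LHS = √(x²) ≈ 1.0000
RHS = x ≈ -1.0000
Since 1.0000 ≠ -1.0000, the equation fails at this point, so it cannot hold for every real x for which both sides are defined.
√(x²) = |x|, which differs from x whenever x < 0 (both sides are defined for every real x).

Conclusion: False.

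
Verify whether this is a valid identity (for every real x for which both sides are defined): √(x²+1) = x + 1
Claim: √(x²+1) = x + 1.
Test a specific point where both sides are defined: x = 2.
LHS = √(x²+1) ≈ 2.2361
RHS = x + 1 ≈ 3.0000
Since 2.2361 ≠ 3.0000, the equation fails at this point, so it cannot hold for every real x for which both sides are defined.
(x+1)² = x² + 2x + 1 ≠ x² + 1 unless x = 0.

Conclusion: No, this is NOT an identity.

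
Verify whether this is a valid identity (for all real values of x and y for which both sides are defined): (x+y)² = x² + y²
No, this is NOT an identity.

Claim: (x+y)² = x² + y².
Test a specific point where both sides are defined: x = -3, y = 1/2.
LHS = (x+y)² ≈ 6.2500
RHS = x² + y² ≈ 9.2500
Since 6.2500 ≠ 9.2500, the equation fails at this point, so it cannot hold for all real values of x and y for which both sides are defined.
The correct expansion is (x+y)² = x² + 2xy + y²; the cross term 2xy is missing.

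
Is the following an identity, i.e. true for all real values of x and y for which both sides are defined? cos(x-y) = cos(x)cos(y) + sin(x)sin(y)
Claim: cos(x-y) = cos(x)cos(y) + sin(x)sin(y).
Reasoning: Replace y by -y in cos(x+y) = cos(x)cos(y) - sin(x)sin(y) and use cos(-y) = cos(y), sin(-y) = -sin(y): cos(x-y) = cos(x)cos(y) + sin(x)sin(y).
So the two sides agree for all real values of x and y for which both sides are defined.

Conclusion: Yes, this is an identity.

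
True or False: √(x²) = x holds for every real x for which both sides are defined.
Claim: √(x²) = x.
Test a specific point where both sides are defined: x = -1.
LHS = √(x²) ≈ 1.0000
RHS = x ≈ -1.0000
Since 1.0000 ≠ -1.0000, the equation fails at this point, so it cannot hold for every real x for which both sides are defined.
√(x²) = |x|, which differs from x whenever x < 0 (both sides are defined for every real x).

Conclusion: False.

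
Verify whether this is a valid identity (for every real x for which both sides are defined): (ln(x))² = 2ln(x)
Claim: (ln(x))² = 2ln(x).
Test a specific point where both sides are defined: x = 3.
LHS = (ln(x))² ≈ 1.2069
RHS = 2ln(x) ≈ 2.1972
Since 1.2069 ≠ 2.1972, the equation fails at this point, so it cannot hold for every real x for which both sides are defined.
2ln(x) equals ln(x²), which is not the same as (ln x)².

Conclusion: No, this is NOT an identity.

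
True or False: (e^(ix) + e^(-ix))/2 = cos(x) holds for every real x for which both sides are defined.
Claim: (e^(ix) + e^(-ix))/2 = cos(x).
Reasoning: By Euler's formula e^(ix) = cos(x) + i·sin(x) and e^(-ix) = cos(x) - i·sin(x). Adding cancels the sine terms: e^(ix) + e^(-ix) = 2cos(x); divide by 2.
So the two sides agree for every real x for which both sides are defined.

Conclusion: True.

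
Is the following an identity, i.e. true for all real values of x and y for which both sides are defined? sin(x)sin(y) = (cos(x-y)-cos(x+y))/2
Claim: sin(x)sin(y) = (cos(x-y)-cos(x+y))/2.
Reasoning: cos(x-y) = cos(x)cos(y) + sin(x)sin(y) and cos(x+y) = cos(x)cos(y) - sin(x)sin(y). Subtracting, cos(x-y) - cos(x+y) = 2sin(x)sin(y); divide by 2.
So the two sides agree for all real values of x and y for which both sides are defined.

Conclusion: Yes, this is an identity.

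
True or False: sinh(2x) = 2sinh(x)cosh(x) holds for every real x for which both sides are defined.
True.

Claim: sinh(2x) = 2sinh(x)cosh(x).
Reasoning: 2sinh(x)cosh(x) = 2 · (e^x - e^-x)/2 · (e^x + e^-x)/2 = (e^(2x) - e^(-2x))/2 = sinh(2x).
So the two sides agree for every real x for which both sides are defined.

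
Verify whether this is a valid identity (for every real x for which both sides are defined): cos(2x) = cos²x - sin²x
Claim: cos(2x) = cos²x - sin²x.
Reasoning: Put y = x in the addition formula cos(x+y) = cos(x)cos(y) - sin(x)sin(y): cos(2x) = cos²x - sin²x.
So the two sides agree for every real x for which both sides are defined.

Conclusion: Yes, this is an identity.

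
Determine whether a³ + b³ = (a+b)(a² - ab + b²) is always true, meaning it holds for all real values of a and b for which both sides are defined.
Yes, this is an identity.

Claim: a³ + b³ = (a+b)(a² - ab + b²).
Reasoning: Expand the right side: (a+b)(a² - ab + b²) = a³ - a²b + ab² + a²b - ab² + b³ = a³ + b³ (the middle terms cancel in pairs).
So the two sides agree for all real values of a and b for which both sides are defined.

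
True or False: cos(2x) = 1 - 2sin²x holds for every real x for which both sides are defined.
True.

Claim: cos(2x) = 1 - 2sin²x.
Reasoning: cos(2x) = cos²x - sin²x. Replace cos²x by 1 - sin²x: (1 - sin²x) - sin²x = 1 - 2sin²x.
So the two sides agree for every real x for which both sides are defined.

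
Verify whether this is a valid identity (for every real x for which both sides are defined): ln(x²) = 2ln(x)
Claim: ln(x²) = 2ln(x).
Reasoning: The right side requires x > 0. For x > 0, x² = (e^(ln x))² = e^(2ln x), so ln(x²) = 2ln(x). (For x < 0 the right side is undefined, so those values are outside the claim.)
So the two sides agree for every real x for which both sides are defined.

Conclusion: Yes, this is an identity.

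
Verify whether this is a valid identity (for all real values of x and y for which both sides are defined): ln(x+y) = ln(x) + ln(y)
No, this is NOT an identity.

Claim: ln(x+y) = ln(x) + ln(y).
Test a specific point where both sides are defined: x = 5, y = 1.
LHS = ln(x+y) ≈ 1.7918
RHS = ln(x) + ln(y) ≈ 1.6094
Since 1.7918 ≠ 1.6094, the equation fails at this point, so it cannot hold for all real values of x and y for which both sides are defined.
ln(x) + ln(y) = ln(xy), not ln(x+y).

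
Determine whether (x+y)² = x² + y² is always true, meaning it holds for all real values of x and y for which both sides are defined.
Claim: (x+y)² = x² + y².
Test a specific point where both sides are defined: x = 1/2, y = 1/2.
LHS = (x+y)² ≈ 1.0000
RHS = x² + y² ≈ 0.5000
Since 1.0000 ≠ 0.5000, the equation fails at this point, so it cannot hold for all real values of x and y for which both sides are defined.
The correct expansion is (x+y)² = x² + 2xy + y²; the cross term 2xy is missing.

Conclusion: No, this is NOT an identity.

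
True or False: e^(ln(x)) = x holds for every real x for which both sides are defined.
Claim: e^(ln(x)) = x.
Reasoning: For x > 0, ln(x) is by definition the exponent p such that e^p = x. Raising e to that exponent therefore returns x: e^(ln x) = x.
So the two sides agree for every real x for which both sides are defined.

Conclusion: True.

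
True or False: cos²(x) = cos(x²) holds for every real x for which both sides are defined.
False.

Claim: cos²(x) = cos(x²).
Test a specific point where both sides are defined: x = π/4.
LHS = cos²(x) ≈ 0.5000
RHS = cos(x²) ≈ 0.8157
Since 0.5000 ≠ 0.8157, the equation fails at this point, so it cannot hold for every real x for which both sides are defined.
cos²(x) means (cos x)², squaring the output; cos(x²) squares the input. These are different functions.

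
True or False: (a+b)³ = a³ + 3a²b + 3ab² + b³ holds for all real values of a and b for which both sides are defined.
True.

Claim: (a+b)³ = a³ + 3a²b + 3ab² + b³.
Reasoning: (a+b)³ = (a+b)(a+b)² = (a+b)(a² + 2ab + b²) = a³ + 2a²b + ab² + a²b + 2ab² + b³ = a³ + 3a²b + 3ab² + b³.
So the two sides agree for all real values of a and b for which both sides are defined.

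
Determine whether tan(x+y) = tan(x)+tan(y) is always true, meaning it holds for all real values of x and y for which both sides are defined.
Claim: tan(x+y) = tan(x)+tan(y).
Test a specific point where both sides are defined: x = π/3, y = π/3.
LHS = tan(x+y) ≈ -1.7321
RHS = tan(x)+tan(y) ≈ 3.4641
Since -1.7321 ≠ 3.4641, the equation fails at this point, so it cannot hold for all real values of x and y for which both sides are defined.
The correct formula is tan(x+y) = (tan(x) + tan(y))/(1 - tan(x)tan(y)).

Conclusion: No, this is NOT an identity.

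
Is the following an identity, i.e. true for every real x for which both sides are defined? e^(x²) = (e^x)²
No, this is NOT an identity.

Claim: e^(x²) = (e^x)².
Test a specific point where both sides are defined: x = 3/2.
LHS = e^(x²) ≈ 9.4877
RHS = (e^x)² ≈ 20.0855
Since 9.4877 ≠ 20.0855, the equation fails at this point, so it cannot hold for every real x for which both sides are defined.
(e^x)² = e^(2x), and 2x ≠ x² in general.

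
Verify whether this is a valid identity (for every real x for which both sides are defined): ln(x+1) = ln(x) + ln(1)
Claim: ln(x+1) = ln(x) + ln(1).
Test a specific point where both sides are defined: x = 2.
LHS = ln(x+1) ≈ 1.0986
RHS = ln(x) + ln(1) ≈ 0.6931
Since 1.0986 ≠ 0.6931, the equation fails at this point, so it cannot hold for every real x for which both sides are defined.
ln(1) = 0, so the right side is just ln(x), which differs from ln(x+1).

Conclusion: No, this is NOT an identity.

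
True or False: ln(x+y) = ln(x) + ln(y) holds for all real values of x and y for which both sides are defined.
False.

Claim: ln(x+y) = ln(x) + ln(y).
Test a specific point where both sides are defined: x = 5, y = 1.
LHS = ln(x+y) ≈ 1.7918
RHS = ln(x) + ln(y) ≈ 1.6094
Since 1.7918 ≠ 1.6094, the equation fails at this point, so it cannot hold for all real values of x and y for which both sides are defined.
ln(x) + ln(y) = ln(xy), not ln(x+y).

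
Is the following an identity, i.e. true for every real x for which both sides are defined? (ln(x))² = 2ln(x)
Claim: (ln(x))² = 2ln(x).
Test a specific point where both sides are defined: x = 1/2.
LHS = (ln(x))² ≈ 0.4805
RHS = 2ln(x) ≈ -1.3863
Since 0.4805 ≠ -1.3863, the equation fails at this point, so it cannot hold for every real x for which both sides are defined.
2ln(x) equals ln(x²), which is not the same as (ln x)².

Conclusion: No, this is NOT an identity.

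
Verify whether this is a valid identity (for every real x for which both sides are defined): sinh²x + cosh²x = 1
Claim: sinh²x + cosh²x = 1.
Test a specific point where both sides are defined: x = -1.
LHS = sinh²x + cosh²x ≈ 3.7622
RHS = 1 ≈ 1.0000
Since 3.7622 ≠ 1.0000, the equation fails at this point, so it cannot hold for every real x for which both sides are defined.
The correct hyperbolic identity is cosh²x - sinh²x = 1 (a difference); the sum sinh²x + cosh²x equals cosh(2x).

Conclusion: No, this is NOT an identity.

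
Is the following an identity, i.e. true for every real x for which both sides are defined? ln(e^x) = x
Yes, this is an identity.

Claim: ln(e^x) = x.
Reasoning: ln is the inverse of the exponential: ln(e^x) asks for the exponent p with e^p = e^x, and since e^p is one-to-one that exponent is p = x.
So the two sides agree for every real x for which both sides are defined.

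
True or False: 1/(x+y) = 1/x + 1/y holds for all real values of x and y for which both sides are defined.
False.

Claim: 1/(x+y) = 1/x + 1/y.
Test a specific point where both sides are defined: x = -3, y = 3/2.
LHS = 1/(x+y) ≈ -0.6667
RHS = 1/x + 1/y ≈ 0.3333
Since -0.6667 ≠ 0.3333, the equation fails at this point, so it cannot hold for all real values of x and y for which both sides are defined.
1/x + 1/y = (x+y)/(xy), which is not 1/(x+y).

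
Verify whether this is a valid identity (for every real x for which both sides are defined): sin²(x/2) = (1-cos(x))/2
Claim: sin²(x/2) = (1-cos(x))/2.
Reasoning: Use cos(2θ) = 1 - 2sin²θ with θ = x/2: cos(x) = 1 - 2sin²(x/2). Solving for sin²(x/2) gives (1 - cos(x))/2.
So the two sides agree for every real x for which both sides are defined.

Conclusion: Yes, this is an identity.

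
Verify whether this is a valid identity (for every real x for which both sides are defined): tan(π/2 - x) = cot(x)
Claim: tan(π/2 - x) = cot(x).
Reasoning: tan(π/2 - x) = sin(π/2 - x)/cos(π/2 - x) = cos(x)/sin(x) = cot(x), using the cofunction identities sin(π/2 - x) = cos(x) and cos(π/2 - x) = sin(x).
So the two sides agree for every real x for which both sides are defined.

Conclusion: Yes, this is an identity.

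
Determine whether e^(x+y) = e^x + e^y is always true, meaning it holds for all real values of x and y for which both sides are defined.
No, this is NOT an identity.

Claim: e^(x+y) = e^x + e^y.
Test a specific point where both sides are defined: x = 1/2, y = 4.
LHS = e^(x+y) ≈ 90.0171
RHS = e^x + e^y ≈ 56.2469
Since 90.0171 ≠ 56.2469, the equation fails at this point, so it cannot hold for all real values of x and y for which both sides are defined.
The correct rule is e^(x+y) = e^x · e^y (a product, not a sum).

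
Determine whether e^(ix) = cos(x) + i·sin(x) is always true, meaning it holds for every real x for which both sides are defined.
Yes, this is an identity.

Claim: e^(ix) = cos(x) + i·sin(x).
Reasoning: Euler's formula. Expand e^(ix) = Σ (ix)^k / k!. Since i² = -1, the even-k terms are Σ (-1)^m x^(2m)/(2m)! = cos(x) and the odd-k terms are i · Σ (-1)^m x^(2m+1)/(2m+1)! = i·sin(x).
So the two sides agree for every real x for which both sides are defined.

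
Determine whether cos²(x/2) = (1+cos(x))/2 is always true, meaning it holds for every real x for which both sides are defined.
Claim: cos²(x/2) = (1+cos(x))/2.
Reasoning: Use cos(2θ) = 2cos²θ - 1 with θ = x/2: cos(x) = 2cos²(x/2) - 1. Solving for cos²(x/2) gives (1 + cos(x))/2.
So the two sides agree for every real x for which both sides are defined.

Conclusion: Yes, this is an identity.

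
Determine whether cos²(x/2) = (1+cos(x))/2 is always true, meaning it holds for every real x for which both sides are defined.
Yes, this is an identity.

Claim: cos²(x/2) = (1+cos(x))/2.
Reasoning: Use cos(2θ) = 2cos²θ - 1 with θ = x/2: cos(x) = 2cos²(x/2) - 1. Solving for cos²(x/2) gives (1 + cos(x))/2.
So the two sides agree for every real x for which both sides are defined.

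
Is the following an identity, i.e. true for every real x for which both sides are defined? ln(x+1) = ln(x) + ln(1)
Claim: ln(x+1) = ln(x) + ln(1).
Test a specific point where both sides are defined: x = 3/2.
LHS = ln(x+1) ≈ 0.9163
RHS = ln(x) + ln(1) ≈ 0.4055
Since 0.9163 ≠ 0.4055, the equation fails at this point, so it cannot hold for every real x for which both sides are defined.
ln(1) = 0, so the right side is just ln(x), which differs from ln(x+1).

Conclusion: No, this is NOT an identity.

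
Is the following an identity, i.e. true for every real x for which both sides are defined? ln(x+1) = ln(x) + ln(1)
No, this is NOT an identity.

Claim: ln(x+1) = ln(x) + ln(1).
Test a specific point where both sides are defined: x = 3.
LHS = ln(x+1) ≈ 1.3863
RHS = ln(x) + ln(1) ≈ 1.0986
Since 1.3863 ≠ 1.0986, the equation fails at this point, so it cannot hold for every real x for which both sides are defined.
ln(1) = 0, so the right side is just ln(x), which differs from ln(x+1).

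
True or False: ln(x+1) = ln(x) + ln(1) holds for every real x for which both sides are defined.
Claim: ln(x+1) = ln(x) + ln(1).
Test a specific point where both sides are defined: x = 1.
LHS = ln(x+1) ≈ 0.6931
RHS = ln(x) + ln(1) ≈ 0.0000
Since 0.6931 ≠ 0.0000, the equation fails at this point, so it cannot hold for every real x for which both sides are defined.
ln(1) = 0, so the right side is just ln(x), which differs from ln(x+1).

Conclusion: False.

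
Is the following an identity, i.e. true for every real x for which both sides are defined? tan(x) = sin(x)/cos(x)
Yes, this is an identity.

Claim: tan(x) = sin(x)/cos(x).
Reasoning: For an angle x whose terminal point on the unit circle is (cos x, sin x), tan(x) is defined as the ratio (second coordinate)/(first coordinate) = sin(x)/cos(x), wherever cos(x) ≠ 0.
So the two sides agree for every real x for which both sides are defined.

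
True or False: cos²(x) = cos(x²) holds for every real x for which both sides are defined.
Claim: cos²(x) = cos(x²).
Test a specific point where both sides are defined: x = π/3.
LHS = cos²(x) ≈ 0.2500
RHS = cos(x²) ≈ 0.4566
Since 0.2500 ≠ 0.4566, the equation fails at this point, so it cannot hold for every real x for which both sides are defined.
cos²(x) means (cos x)², squaring the output; cos(x²) squares the input. These are different functions.

Conclusion: False.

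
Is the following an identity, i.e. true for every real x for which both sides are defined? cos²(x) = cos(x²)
No, this is NOT an identity.

Claim: cos²(x) = cos(x²).
Test a specific point where both sides are defined: x = -π/2.
LHS = cos²(x) ≈ 0.0000
RHS = cos(x²) ≈ -0.7812
Since 0.0000 ≠ -0.7812, the equation fails at this point, so it cannot hold for every real x for which both sides are defined.
cos²(x) means (cos x)², squaring the output; cos(x²) squares the input. These are different functions.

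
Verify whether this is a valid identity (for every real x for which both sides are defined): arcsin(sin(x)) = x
Claim: arcsin(sin(x)) = x.
Test a specific point where both sides are defined: x = 3π/4.
LHS = arcsin(sin(x)) ≈ 0.7854
RHS = x ≈ 2.3562
Since 0.7854 ≠ 2.3562, the equation fails at this point, so it cannot hold for every real x for which both sides are defined.
arcsin only returns values in [-π/2, π/2], so arcsin(sin(x)) = x holds only for x in that interval, not for all real x.

Conclusion: No, this is NOT an identity.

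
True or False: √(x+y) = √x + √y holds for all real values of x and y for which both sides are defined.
False.

Claim: √(x+y) = √x + √y.
Test a specific point where both sides are defined: x = 3/2, y = 3/2.
LHS = √(x+y) ≈ 1.7321
RHS = √x + √y ≈ 2.4495
Since 1.7321 ≠ 2.4495, the equation fails at this point, so it cannot hold for all real values of x and y for which both sides are defined.
Squaring the right side gives x + 2√(xy) + y, not x + y.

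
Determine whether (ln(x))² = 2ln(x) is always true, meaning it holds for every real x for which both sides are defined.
Claim: (ln(x))² = 2ln(x).
Test a specific point where both sides are defined: x = 5.
LHS = (ln(x))² ≈ 2.5903
RHS = 2ln(x) ≈ 3.2189
Since 2.5903 ≠ 3.2189, the equation fails at this point, so it cannot hold for every real x for which both sides are defined.
2ln(x) equals ln(x²), which is not the same as (ln x)².

Conclusion: No, this is NOT an identity.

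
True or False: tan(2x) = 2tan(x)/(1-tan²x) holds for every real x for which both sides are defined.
True.

Claim: tan(2x) = 2tan(x)/(1-tan²x).
Reasoning: tan(2x) = sin(2x)/cos(2x) = 2sin(x)cos(x) / (cos²x - sin²x). Divide numerator and denominator by cos²x: 2tan(x) / (1 - tan²x).
So the two sides agree for every real x for which both sides are defined.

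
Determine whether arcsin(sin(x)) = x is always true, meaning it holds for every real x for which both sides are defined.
No, this is NOT an identity.

Claim: arcsin(sin(x)) = x.
Test a specific point where both sides are defined: x = π.
LHS = arcsin(sin(x)) ≈ 0.0000
RHS = x ≈ 3.1416
Since 0.0000 ≠ 3.1416, the equation fails at this point, so it cannot hold for every real x for which both sides are defined.
arcsin only returns values in [-π/2, π/2], so arcsin(sin(x)) = x holds only for x in that interval, not for all real x.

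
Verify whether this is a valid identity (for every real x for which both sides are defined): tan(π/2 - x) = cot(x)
Yes, this is an identity.

Claim: tan(π/2 - x) = cot(x).
Reasoning: tan(π/2 - x) = sin(π/2 - x)/cos(π/2 - x) = cos(x)/sin(x) = cot(x), using the cofunction identities sin(π/2 - x) = cos(x) and cos(π/2 - x) = sin(x).
So the two sides agree for every real x for which both sides are defined.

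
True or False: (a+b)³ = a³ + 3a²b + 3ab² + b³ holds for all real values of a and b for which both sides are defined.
True.

Claim: (a+b)³ = a³ + 3a²b + 3ab² + b³.
Reasoning: (a+b)³ = (a+b)(a+b)² = (a+b)(a² + 2ab + b²) = a³ + 2a²b + ab² + a²b + 2ab² + b³ = a³ + 3a²b + 3ab² + b³.
So the two sides agree for all real values of a and b for which both sides are defined.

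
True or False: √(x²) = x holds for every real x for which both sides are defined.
False.

Claim: √(x²) = x.
Test a specific point where both sides are defined: x = -3.
LHS = √(x²) ≈ 3.0000
RHS = x ≈ -3.0000
Since 3.0000 ≠ -3.0000, the equation fails at this point, so it cannot hold for every real x for which both sides are defined.
√(x²) = |x|, which differs from x whenever x < 0 (both sides are defined for every real x).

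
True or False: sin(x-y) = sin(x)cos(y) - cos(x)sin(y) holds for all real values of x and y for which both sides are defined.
Claim: sin(x-y) = sin(x)cos(y) - cos(x)sin(y).
Reasoning: Replace y by -y in sin(x+y) = sin(x)cos(y) + cos(x)sin(y) and use cos(-y) = cos(y), sin(-y) = -sin(y): sin(x-y) = sin(x)cos(y) - cos(x)sin(y).
So the two sides agree for all real values of x and y for which both sides are defined.

Conclusion: True.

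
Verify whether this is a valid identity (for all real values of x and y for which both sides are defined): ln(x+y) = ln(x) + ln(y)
No, this is NOT an identity.

Claim: ln(x+y) = ln(x) + ln(y).
Test a specific point where both sides are defined: x = 5, y = 3.
LHS = ln(x+y) ≈ 2.0794
RHS = ln(x) + ln(y) ≈ 2.7081
Since 2.0794 ≠ 2.7081, the equation fails at this point, so it cannot hold for all real values of x and y for which both sides are defined.
ln(x) + ln(y) = ln(xy), not ln(x+y).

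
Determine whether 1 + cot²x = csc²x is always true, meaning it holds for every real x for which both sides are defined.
Yes, this is an identity.

Claim: 1 + cot²x = csc²x.
Reasoning: Start from sin²x + cos²x = 1 and divide every term by sin²x (allowed wherever cot x and csc x are defined): 1 + cot²x = 1/sin²x = csc²x.
So the two sides agree for every real x for which both sides are defined.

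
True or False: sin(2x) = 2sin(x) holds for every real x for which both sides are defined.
Claim: sin(2x) = 2sin(x).
Test a specific point where both sides are defined: x = -π/2.
LHS = sin(2x) ≈ 0.0000
RHS = 2sin(x) ≈ -2.0000
Since 0.0000 ≠ -2.0000, the equation fails at this point, so it cannot hold for every real x for which both sides are defined.
The correct double-angle formula is sin(2x) = 2sin(x)cos(x).

Conclusion: False.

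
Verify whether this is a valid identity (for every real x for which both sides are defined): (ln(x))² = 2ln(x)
Claim: (ln(x))² = 2ln(x).
Test a specific point where both sides are defined: x = 3.
LHS = (ln(x))² ≈ 1.2069
RHS = 2ln(x) ≈ 2.1972
Since 1.2069 ≠ 2.1972, the equation fails at this point, so it cannot hold for every real x for which both sides are defined.
2ln(x) equals ln(x²), which is not the same as (ln x)².

Conclusion: No, this is NOT an identity.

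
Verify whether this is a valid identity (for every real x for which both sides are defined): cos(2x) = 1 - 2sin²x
Claim: cos(2x) = 1 - 2sin²x.
Reasoning: cos(2x) = cos²x - sin²x. Replace cos²x by 1 - sin²x: (1 - sin²x) - sin²x = 1 - 2sin²x.
So the two sides agree for every real x for which both sides are defined.

Conclusion: Yes, this is an identity.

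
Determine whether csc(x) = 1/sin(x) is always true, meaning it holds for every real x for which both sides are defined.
Claim: csc(x) = 1/sin(x).
Reasoning: csc(x) is by definition the reciprocal of sin(x), wherever sin(x) ≠ 0.
So the two sides agree for every real x for which both sides are defined.

Conclusion: Yes, this is an identity.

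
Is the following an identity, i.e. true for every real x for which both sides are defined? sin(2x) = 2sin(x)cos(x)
Claim: sin(2x) = 2sin(x)cos(x).
Reasoning: Put y = x in the addition formula sin(x+y) = sin(x)cos(y) + cos(x)sin(y): sin(2x) = sin(x)cos(x) + cos(x)sin(x) = 2sin(x)cos(x).
So the two sides agree for every real x for which both sides are defined.

Conclusion: Yes, this is an identity.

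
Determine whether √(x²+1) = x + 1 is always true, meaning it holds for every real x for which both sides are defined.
No, this is NOT an identity.

Claim: √(x²+1) = x + 1.
Test a specific point where both sides are defined: x = -3.
LHS = √(x²+1) ≈ 3.1623
RHS = x + 1 ≈ -2.0000
Since 3.1623 ≠ -2.0000, the equation fails at this point, so it cannot hold for every real x for which both sides are defined.
(x+1)² = x² + 2x + 1 ≠ x² + 1 unless x = 0.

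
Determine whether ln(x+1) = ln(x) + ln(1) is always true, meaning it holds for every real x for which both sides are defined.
Claim: ln(x+1) = ln(x) + ln(1).
Test a specific point where both sides are defined: x = 2.
LHS = ln(x+1) ≈ 1.0986
RHS = ln(x) + ln(1) ≈ 0.6931
Since 1.0986 ≠ 0.6931, the equation fails at this point, so it cannot hold for every real x for which both sides are defined.
ln(1) = 0, so the right side is just ln(x), which differs from ln(x+1).

Conclusion: No, this is NOT an identity.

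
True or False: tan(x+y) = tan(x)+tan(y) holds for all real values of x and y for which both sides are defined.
Claim: tan(x+y) = tan(x)+tan(y).
Test a specific point where both sides are defined: x = 2π/3, y = 3π/4.
LHS = tan(x+y) ≈ 3.7321
RHS = tan(x)+tan(y) ≈ -2.7321
Since 3.7321 ≠ -2.7321, the equation fails at this point, so it cannot hold for all real values of x and y for which both sides are defined.
The correct formula is tan(x+y) = (tan(x) + tan(y))/(1 - tan(x)tan(y)).

Conclusion: False.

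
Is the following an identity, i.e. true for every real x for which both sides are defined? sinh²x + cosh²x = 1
Claim: sinh²x + cosh²x = 1.
Test a specific point where both sides are defined: x = -3.
LHS = sinh²x + cosh²x ≈ 201.7156
RHS = 1 ≈ 1.0000
Since 201.7156 ≠ 1.0000, the equation fails at this point, so it cannot hold for every real x for which both sides are defined.
The correct hyperbolic identity is cosh²x - sinh²x = 1 (a difference); the sum sinh²x + cosh²x equals cosh(2x).

Conclusion: No, this is NOT an identity.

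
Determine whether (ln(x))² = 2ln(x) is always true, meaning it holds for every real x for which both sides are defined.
Claim: (ln(x))² = 2ln(x).
Test a specific point where both sides are defined: x = 1/2.
LHS = (ln(x))² ≈ 0.4805
RHS = 2ln(x) ≈ -1.3863
Since 0.4805 ≠ -1.3863, the equation fails at this point, so it cannot hold for every real x for which both sides are defined.
2ln(x) equals ln(x²), which is not the same as (ln x)².

Conclusion: No, this is NOT an identity.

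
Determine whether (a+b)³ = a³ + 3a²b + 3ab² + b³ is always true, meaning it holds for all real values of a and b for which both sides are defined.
Yes, this is an identity.

Claim: (a+b)³ = a³ + 3a²b + 3ab² + b³.
Reasoning: (a+b)³ = (a+b)(a+b)² = (a+b)(a² + 2ab + b²) = a³ + 2a²b + ab² + a²b + 2ab² + b³ = a³ + 3a²b + 3ab² + b³.
So the two sides agree for all real values of a and b for which both sides are defined.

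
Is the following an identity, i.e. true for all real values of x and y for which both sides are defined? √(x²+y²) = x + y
No, this is NOT an identity.

Claim: √(x²+y²) = x + y.
Test a specific point where both sides are defined: x = 5, y = 2.
LHS = √(x²+y²) ≈ 5.3852
RHS = x + y ≈ 7.0000
Since 5.3852 ≠ 7.0000, the equation fails at this point, so it cannot hold for all real values of x and y for which both sides are defined.
(x+y)² = x² + 2xy + y², not x² + y², so the square root does not split this way.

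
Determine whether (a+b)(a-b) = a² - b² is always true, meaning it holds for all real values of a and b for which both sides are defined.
Claim: (a+b)(a-b) = a² - b².
Reasoning: Expand: (a+b)(a-b) = a² - ab + ba - b² = a² - b² (the cross terms cancel).
So the two sides agree for all real values of a and b for which both sides are defined.

Conclusion: Yes, this is an identity.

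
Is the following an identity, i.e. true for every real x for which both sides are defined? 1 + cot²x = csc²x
Claim: 1 + cot²x = csc²x.
Reasoning: Start from sin²x + cos²x = 1 and divide every term by sin²x (allowed wherever cot x and csc x are defined): 1 + cot²x = 1/sin²x = csc²x.
So the two sides agree for every real x for which both sides are defined.

Conclusion: Yes, this is an identity.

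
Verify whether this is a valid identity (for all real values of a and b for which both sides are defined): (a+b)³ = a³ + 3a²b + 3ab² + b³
Claim: (a+b)³ = a³ + 3a²b + 3ab² + b³.
Reasoning: (a+b)³ = (a+b)(a+b)² = (a+b)(a² + 2ab + b²) = a³ + 2a²b + ab² + a²b + 2ab² + b³ = a³ + 3a²b + 3ab² + b³.
So the two sides agree for all real values of a and b for which both sides are defined.

Conclusion: Yes, this is an identity.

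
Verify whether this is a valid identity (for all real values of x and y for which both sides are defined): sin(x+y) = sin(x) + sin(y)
No, this is NOT an identity.

Claim: sin(x+y) = sin(x) + sin(y).
Test a specific point where both sides are defined: x = π/3, y = π/6.
LHS = sin(x+y) ≈ 1.0000
RHS = sin(x) + sin(y) ≈ 1.3660
Since 1.0000 ≠ 1.3660, the equation fails at this point, so it cannot hold for all real values of x and y for which both sides are defined.
The correct expansion is sin(x+y) = sin(x)cos(y) + cos(x)sin(y); sine is not additive.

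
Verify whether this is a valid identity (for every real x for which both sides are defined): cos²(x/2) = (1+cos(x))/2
Yes, this is an identity.

Claim: cos²(x/2) = (1+cos(x))/2.
Reasoning: Use cos(2θ) = 2cos²θ - 1 with θ = x/2: cos(x) = 2cos²(x/2) - 1. Solving for cos²(x/2) gives (1 + cos(x))/2.
So the two sides agree for every real x for which both sides are defined.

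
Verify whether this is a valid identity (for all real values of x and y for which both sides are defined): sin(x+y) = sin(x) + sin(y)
No, this is NOT an identity.

Claim: sin(x+y) = sin(x) + sin(y).
Test a specific point where both sides are defined: x = -π/3, y = -π/4.
LHS = sin(x+y) ≈ -0.9659
RHS = sin(x) + sin(y) ≈ -1.5731
Since -0.9659 ≠ -1.5731, the equation fails at this point, so it cannot hold for all real values of x and y for which both sides are defined.
The correct expansion is sin(x+y) = sin(x)cos(y) + cos(x)sin(y); sine is not additive.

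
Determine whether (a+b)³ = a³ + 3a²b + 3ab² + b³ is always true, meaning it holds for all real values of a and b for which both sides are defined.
Claim: (a+b)³ = a³ + 3a²b + 3ab² + b³.
Reasoning: (a+b)³ = (a+b)(a+b)² = (a+b)(a² + 2ab + b²) = a³ + 2a²b + ab² + a²b + 2ab² + b³ = a³ + 3a²b + 3ab² + b³.
So the two sides agree for all real values of a and b for which both sides are defined.

Conclusion: Yes, this is an identity.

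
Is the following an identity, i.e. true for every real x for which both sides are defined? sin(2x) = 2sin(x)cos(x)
Claim: sin(2x) = 2sin(x)cos(x).
Reasoning: Put y = x in the addition formula sin(x+y) = sin(x)cos(y) + cos(x)sin(y): sin(2x) = sin(x)cos(x) + cos(x)sin(x) = 2sin(x)cos(x).
So the two sides agree for every real x for which both sides are defined.

Conclusion: Yes, this is an identity.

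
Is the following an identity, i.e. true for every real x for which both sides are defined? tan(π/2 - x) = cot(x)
Yes, this is an identity.

Claim: tan(π/2 - x) = cot(x).
Reasoning: tan(π/2 - x) = sin(π/2 - x)/cos(π/2 - x) = cos(x)/sin(x) = cot(x), using the cofunction identities sin(π/2 - x) = cos(x) and cos(π/2 - x) = sin(x).
So the two sides agree for every real x for which both sides are defined.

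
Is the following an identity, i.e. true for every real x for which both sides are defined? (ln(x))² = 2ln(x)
No, this is NOT an identity.

Claim: (ln(x))² = 2ln(x).
Test a specific point where both sides are defined: x = 1/2.
LHS = (ln(x))² ≈ 0.4805
RHS = 2ln(x) ≈ -1.3863
Since 0.4805 ≠ -1.3863, the equation fails at this point, so it cannot hold for every real x for which both sides are defined.
2ln(x) equals ln(x²), which is not the same as (ln x)².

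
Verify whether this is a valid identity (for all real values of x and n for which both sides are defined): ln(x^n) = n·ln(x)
Yes, this is an identity.

Claim: ln(x^n) = n·ln(x).
Reasoning: The right side requires x > 0. For x > 0, x^n = (e^(ln x))^n = e^(n·ln x), so taking ln of both sides gives ln(x^n) = n·ln(x).
So the two sides agree for all real values of x and n for which both sides are defined.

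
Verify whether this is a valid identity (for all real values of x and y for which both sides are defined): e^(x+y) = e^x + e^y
Claim: e^(x+y) = e^x + e^y.
Test a specific point where both sides are defined: x = 5, y = -2.
LHS = e^(x+y) ≈ 20.0855
RHS = e^x + e^y ≈ 148.5485
Since 20.0855 ≠ 148.5485, the equation fails at this point, so it cannot hold for all real values of x and y for which both sides are defined.
The correct rule is e^(x+y) = e^x · e^y (a product, not a sum).

Conclusion: No, this is NOT an identity.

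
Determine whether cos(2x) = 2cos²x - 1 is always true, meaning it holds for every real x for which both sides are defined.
Claim: cos(2x) = 2cos²x - 1.
Reasoning: cos(2x) = cos²x - sin²x. Replace sin²x by 1 - cos²x: cos²x - (1 - cos²x) = 2cos²x - 1.
So the two sides agree for every real x for which both sides are defined.

Conclusion: Yes, this is an identity.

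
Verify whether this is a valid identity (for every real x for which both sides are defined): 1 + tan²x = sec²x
Yes, this is an identity.

Claim: 1 + tan²x = sec²x.
Reasoning: Start from sin²x + cos²x = 1 and divide every term by cos²x (allowed wherever tan x and sec x are defined): tan²x + 1 = 1/cos²x = sec²x.
So the two sides agree for every real x for which both sides are defined.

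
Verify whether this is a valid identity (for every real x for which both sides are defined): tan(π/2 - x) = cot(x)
Yes, this is an identity.

Claim: tan(π/2 - x) = cot(x).
Reasoning: tan(π/2 - x) = sin(π/2 - x)/cos(π/2 - x) = cos(x)/sin(x) = cot(x), using the cofunction identities sin(π/2 - x) = cos(x) and cos(π/2 - x) = sin(x).
So the two sides agree for every real x for which both sides are defined.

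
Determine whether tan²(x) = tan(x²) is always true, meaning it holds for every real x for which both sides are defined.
Claim: tan²(x) = tan(x²).
Test a specific point where both sides are defined: x = π/4.
LHS = tan²(x) ≈ 1.0000
RHS = tan(x²) ≈ 0.7092
Since 1.0000 ≠ 0.7092, the equation fails at this point, so it cannot hold for every real x for which both sides are defined.
tan²(x) means (tan x)², squaring the output; tan(x²) squares the input. These are different functions.

Conclusion: No, this is NOT an identity.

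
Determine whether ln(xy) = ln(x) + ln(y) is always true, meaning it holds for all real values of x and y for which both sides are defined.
Claim: ln(xy) = ln(x) + ln(y).
Reasoning: Both sides are simultaneously defined only when x, y > 0. Write x = e^p, y = e^q (p = ln x, q = ln y). Then xy = e^p · e^q = e^(p+q), so ln(xy) = p + q = ln(x) + ln(y).
So the two sides agree for all real values of x and y for which both sides are defined.

Conclusion: Yes, this is an identity.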